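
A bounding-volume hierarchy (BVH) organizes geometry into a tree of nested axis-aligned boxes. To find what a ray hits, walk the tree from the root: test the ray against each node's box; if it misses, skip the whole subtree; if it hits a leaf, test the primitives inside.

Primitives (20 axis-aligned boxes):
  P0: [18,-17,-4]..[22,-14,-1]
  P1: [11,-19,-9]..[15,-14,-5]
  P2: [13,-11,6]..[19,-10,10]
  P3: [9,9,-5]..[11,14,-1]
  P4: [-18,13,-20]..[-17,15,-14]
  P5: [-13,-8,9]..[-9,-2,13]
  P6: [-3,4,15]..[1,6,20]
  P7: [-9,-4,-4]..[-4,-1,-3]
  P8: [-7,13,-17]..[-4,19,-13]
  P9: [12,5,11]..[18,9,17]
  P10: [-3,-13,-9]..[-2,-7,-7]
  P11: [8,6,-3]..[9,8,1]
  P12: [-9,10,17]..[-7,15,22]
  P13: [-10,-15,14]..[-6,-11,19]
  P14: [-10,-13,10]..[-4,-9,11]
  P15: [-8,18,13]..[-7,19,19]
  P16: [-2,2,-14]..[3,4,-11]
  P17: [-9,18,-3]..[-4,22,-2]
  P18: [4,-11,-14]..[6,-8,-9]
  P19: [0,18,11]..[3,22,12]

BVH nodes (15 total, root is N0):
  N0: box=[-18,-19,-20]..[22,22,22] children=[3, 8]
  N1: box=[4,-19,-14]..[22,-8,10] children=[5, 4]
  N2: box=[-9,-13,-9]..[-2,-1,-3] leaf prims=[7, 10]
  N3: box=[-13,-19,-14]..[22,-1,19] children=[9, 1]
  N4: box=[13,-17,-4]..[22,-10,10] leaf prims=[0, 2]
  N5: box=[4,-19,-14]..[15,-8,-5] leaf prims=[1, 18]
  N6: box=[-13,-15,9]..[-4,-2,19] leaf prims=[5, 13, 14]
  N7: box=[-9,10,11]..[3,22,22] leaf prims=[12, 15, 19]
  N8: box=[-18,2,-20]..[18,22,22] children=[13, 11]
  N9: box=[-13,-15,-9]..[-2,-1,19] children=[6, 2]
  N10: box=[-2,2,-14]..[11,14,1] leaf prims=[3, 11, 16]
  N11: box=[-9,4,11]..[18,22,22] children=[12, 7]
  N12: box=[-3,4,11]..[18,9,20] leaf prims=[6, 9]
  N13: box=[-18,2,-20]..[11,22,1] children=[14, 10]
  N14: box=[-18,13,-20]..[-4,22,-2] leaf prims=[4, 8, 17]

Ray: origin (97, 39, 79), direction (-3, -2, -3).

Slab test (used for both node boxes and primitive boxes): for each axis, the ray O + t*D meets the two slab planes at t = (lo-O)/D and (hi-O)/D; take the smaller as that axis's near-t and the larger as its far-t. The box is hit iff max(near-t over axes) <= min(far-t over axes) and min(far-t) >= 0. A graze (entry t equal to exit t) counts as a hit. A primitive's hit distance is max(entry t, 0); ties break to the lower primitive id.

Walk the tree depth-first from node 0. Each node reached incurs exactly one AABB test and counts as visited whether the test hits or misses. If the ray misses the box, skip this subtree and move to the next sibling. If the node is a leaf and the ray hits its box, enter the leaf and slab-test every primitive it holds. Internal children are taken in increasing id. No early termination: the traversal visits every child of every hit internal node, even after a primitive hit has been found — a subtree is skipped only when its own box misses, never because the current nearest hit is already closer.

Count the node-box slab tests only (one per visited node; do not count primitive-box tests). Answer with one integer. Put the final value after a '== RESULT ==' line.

Walk:
N0 x:[25,115/3] y:[17/2,29] z:[19,33] -> hit [25,29], descend [3, 8]
  N3 x:[25,110/3] y:[20,29] z:[20,31] -> hit [25,29], descend [1, 9]
    N1 x:[25,31] y:[47/2,29] z:[23,31] -> hit [25,29], descend [4, 5]
      N4 x:[25,28] y:[49/2,28] z:[23,83/3] -> hit [25,83/3] leaf, test {P0(miss), P2(miss)}
      N5 x:[82/3,31] y:[47/2,29] z:[28,31] -> hit [28,29] leaf, test {P1@t=28, P18(miss)}
    N9 x:[33,110/3] y:[20,27] z:[20,88/3] -> miss, prune
  N8 x:[79/3,115/3] y:[17/2,37/2] z:[19,33] -> miss, prune

order=[0, 3, 1, 4, 5, 9, 8]  |boxes|=7  |leaves|=2  hit=P1

== RESULT ==
7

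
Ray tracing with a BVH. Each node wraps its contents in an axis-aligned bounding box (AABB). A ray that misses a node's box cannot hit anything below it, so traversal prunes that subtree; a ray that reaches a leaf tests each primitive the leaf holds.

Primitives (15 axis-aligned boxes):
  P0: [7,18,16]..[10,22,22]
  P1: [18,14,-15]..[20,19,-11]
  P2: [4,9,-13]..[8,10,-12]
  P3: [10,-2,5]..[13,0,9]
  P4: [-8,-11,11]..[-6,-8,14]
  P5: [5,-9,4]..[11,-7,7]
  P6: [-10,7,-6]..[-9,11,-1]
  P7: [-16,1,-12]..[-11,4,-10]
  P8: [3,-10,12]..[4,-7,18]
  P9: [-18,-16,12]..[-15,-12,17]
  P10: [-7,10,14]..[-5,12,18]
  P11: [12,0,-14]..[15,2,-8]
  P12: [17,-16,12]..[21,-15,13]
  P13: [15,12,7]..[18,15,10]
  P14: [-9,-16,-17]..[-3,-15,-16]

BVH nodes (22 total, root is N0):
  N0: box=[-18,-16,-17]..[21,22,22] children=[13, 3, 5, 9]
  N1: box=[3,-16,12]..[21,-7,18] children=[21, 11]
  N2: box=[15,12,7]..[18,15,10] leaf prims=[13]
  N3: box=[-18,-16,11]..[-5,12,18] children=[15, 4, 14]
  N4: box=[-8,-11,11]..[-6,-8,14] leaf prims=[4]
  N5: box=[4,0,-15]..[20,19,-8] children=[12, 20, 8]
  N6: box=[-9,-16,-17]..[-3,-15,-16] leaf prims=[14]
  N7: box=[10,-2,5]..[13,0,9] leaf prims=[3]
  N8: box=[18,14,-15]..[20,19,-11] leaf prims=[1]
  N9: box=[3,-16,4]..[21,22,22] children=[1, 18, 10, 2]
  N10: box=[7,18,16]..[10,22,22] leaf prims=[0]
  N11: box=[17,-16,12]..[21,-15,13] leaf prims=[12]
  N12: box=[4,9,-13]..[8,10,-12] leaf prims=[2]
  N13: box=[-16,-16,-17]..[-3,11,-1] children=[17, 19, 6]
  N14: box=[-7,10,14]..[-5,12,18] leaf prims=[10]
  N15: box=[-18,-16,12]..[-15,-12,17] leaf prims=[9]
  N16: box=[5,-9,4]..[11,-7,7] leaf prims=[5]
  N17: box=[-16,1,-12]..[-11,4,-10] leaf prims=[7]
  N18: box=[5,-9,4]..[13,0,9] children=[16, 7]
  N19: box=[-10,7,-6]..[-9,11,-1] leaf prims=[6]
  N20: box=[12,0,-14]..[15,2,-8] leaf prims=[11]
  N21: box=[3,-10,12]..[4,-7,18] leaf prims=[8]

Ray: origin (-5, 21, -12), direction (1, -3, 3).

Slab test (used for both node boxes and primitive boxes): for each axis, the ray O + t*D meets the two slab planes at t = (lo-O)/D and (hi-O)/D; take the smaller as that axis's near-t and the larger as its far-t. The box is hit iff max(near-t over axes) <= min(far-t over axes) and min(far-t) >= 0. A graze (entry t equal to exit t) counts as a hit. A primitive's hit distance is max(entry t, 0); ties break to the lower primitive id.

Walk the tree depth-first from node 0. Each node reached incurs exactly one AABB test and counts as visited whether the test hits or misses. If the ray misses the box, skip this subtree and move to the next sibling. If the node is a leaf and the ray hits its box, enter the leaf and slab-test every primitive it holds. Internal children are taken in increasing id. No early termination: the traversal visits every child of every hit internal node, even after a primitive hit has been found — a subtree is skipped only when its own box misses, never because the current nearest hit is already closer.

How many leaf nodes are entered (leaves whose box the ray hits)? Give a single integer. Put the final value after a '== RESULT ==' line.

Trace the traversal:
N0 x:[-13,26] y:[-1/3,37/3] z:[-5/3,34/3] -> hit [-1/3,34/3], descend [3, 5, 9, 13]
  N3 x:[-13,0] y:[3,37/3] z:[23/3,10] -> miss, prune
  N5 x:[9,25] y:[2/3,7] z:[-1,4/3] -> miss, prune
  N9 x:[8,26] y:[-1/3,37/3] z:[16/3,34/3] -> hit [8,34/3], descend [1, 2, 10, 18]
    N1 x:[8,26] y:[28/3,37/3] z:[8,10] -> hit [28/3,10], descend [11, 21]
      N11 x:[22,26] y:[12,37/3] z:[8,25/3] -> miss, prune
      N21 x:[8,9] y:[28/3,31/3] z:[8,10] -> miss, prune
    N2 x:[20,23] y:[2,3] z:[19/3,22/3] -> miss, prune
    N10 x:[12,15] y:[-1/3,1] z:[28/3,34/3] -> miss, prune
    N18 x:[10,18] y:[7,10] z:[16/3,7] -> miss, prune
  N13 x:[-11,2] y:[10/3,37/3] z:[-5/3,11/3] -> miss, prune

order=[0, 3, 5, 9, 1, 11, 21, 2, 10, 18, 13]  |boxes|=11  |leaves|=0  hit=miss

== RESULT ==
0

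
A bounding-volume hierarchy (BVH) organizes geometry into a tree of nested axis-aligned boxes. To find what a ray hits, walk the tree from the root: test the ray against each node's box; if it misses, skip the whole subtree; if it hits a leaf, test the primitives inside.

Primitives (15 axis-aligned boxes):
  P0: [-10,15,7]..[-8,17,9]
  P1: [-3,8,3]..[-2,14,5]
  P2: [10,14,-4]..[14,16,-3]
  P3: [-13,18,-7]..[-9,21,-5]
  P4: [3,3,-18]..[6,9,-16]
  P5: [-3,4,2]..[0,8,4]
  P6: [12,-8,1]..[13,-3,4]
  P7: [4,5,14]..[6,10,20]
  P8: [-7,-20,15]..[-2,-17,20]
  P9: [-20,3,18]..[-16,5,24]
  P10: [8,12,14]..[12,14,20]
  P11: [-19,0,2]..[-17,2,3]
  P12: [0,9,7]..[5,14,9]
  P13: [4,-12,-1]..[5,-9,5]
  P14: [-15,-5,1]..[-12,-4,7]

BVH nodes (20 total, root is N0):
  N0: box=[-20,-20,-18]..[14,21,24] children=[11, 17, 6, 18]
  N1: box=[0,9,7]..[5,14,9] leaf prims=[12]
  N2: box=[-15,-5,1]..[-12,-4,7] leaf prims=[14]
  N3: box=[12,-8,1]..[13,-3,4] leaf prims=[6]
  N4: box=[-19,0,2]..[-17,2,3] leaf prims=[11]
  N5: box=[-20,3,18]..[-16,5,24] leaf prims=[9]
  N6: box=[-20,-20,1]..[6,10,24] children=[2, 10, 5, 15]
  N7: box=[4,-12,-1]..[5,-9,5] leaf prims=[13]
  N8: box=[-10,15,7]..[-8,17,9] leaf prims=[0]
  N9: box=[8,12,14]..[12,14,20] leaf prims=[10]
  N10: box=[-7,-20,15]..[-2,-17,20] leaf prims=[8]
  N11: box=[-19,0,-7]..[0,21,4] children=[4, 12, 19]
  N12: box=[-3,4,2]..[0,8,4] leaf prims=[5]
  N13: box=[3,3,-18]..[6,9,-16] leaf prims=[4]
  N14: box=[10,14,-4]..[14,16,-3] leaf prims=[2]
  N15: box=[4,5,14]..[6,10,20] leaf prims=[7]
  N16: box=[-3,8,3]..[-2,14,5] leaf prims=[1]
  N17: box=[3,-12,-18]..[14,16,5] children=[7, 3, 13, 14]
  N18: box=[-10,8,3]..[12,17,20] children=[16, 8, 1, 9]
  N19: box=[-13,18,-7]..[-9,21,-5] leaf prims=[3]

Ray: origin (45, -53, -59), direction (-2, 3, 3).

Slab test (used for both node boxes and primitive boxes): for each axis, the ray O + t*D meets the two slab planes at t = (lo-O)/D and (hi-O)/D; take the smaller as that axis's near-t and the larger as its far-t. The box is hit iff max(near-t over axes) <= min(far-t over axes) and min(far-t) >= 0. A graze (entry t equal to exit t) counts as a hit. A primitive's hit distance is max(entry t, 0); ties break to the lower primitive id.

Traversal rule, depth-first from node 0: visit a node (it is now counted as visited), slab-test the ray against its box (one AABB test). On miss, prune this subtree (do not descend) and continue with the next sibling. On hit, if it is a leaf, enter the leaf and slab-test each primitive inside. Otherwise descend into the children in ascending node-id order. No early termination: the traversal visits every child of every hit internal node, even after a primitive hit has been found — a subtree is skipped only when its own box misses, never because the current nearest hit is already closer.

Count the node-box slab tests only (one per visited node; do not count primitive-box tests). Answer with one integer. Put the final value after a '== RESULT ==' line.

Traverse from the root:
N0 x:[31/2,65/2] y:[11,74/3] z:[41/3,83/3] -> hit [31/2,74/3], descend [6, 11, 17, 18]
  N6 x:[39/2,65/2] y:[11,21] z:[20,83/3] -> hit [20,21], descend [2, 5, 10, 15]
    N2 x:[57/2,30] y:[16,49/3] z:[20,22] -> miss, prune
    N5 x:[61/2,65/2] y:[56/3,58/3] z:[77/3,83/3] -> miss, prune
    N10 x:[47/2,26] y:[11,12] z:[74/3,79/3] -> miss, prune
    N15 x:[39/2,41/2] y:[58/3,21] z:[73/3,79/3] -> miss, prune
  N11 x:[45/2,32] y:[53/3,74/3] z:[52/3,21] -> miss, prune
  N17 x:[31/2,21] y:[41/3,23] z:[41/3,64/3] -> hit [31/2,21], descend [3, 7, 13, 14]
    N3 x:[16,33/2] y:[15,50/3] z:[20,21] -> miss, prune
    N7 x:[20,41/2] y:[41/3,44/3] z:[58/3,64/3] -> miss, prune
    N13 x:[39/2,21] y:[56/3,62/3] z:[41/3,43/3] -> miss, prune
    N14 x:[31/2,35/2] y:[67/3,23] z:[55/3,56/3] -> miss, prune
  N18 x:[33/2,55/2] y:[61/3,70/3] z:[62/3,79/3] -> hit [62/3,70/3], descend [1, 8, 9, 16]
    N1 x:[20,45/2] y:[62/3,67/3] z:[22,68/3] -> hit [22,67/3] leaf, test {P12@t=22}
    N8 x:[53/2,55/2] y:[68/3,70/3] z:[22,68/3] -> miss, prune
    N9 x:[33/2,37/2] y:[65/3,67/3] z:[73/3,79/3] -> miss, prune
    N16 x:[47/2,24] y:[61/3,67/3] z:[62/3,64/3] -> miss, prune

order=[0, 6, 2, 5, 10, 15, 11, 17, 3, 7, 13, 14, 18, 1, 8, 9, 16]  |boxes|=17  |leaves|=1  hit=P12

== RESULT ==
17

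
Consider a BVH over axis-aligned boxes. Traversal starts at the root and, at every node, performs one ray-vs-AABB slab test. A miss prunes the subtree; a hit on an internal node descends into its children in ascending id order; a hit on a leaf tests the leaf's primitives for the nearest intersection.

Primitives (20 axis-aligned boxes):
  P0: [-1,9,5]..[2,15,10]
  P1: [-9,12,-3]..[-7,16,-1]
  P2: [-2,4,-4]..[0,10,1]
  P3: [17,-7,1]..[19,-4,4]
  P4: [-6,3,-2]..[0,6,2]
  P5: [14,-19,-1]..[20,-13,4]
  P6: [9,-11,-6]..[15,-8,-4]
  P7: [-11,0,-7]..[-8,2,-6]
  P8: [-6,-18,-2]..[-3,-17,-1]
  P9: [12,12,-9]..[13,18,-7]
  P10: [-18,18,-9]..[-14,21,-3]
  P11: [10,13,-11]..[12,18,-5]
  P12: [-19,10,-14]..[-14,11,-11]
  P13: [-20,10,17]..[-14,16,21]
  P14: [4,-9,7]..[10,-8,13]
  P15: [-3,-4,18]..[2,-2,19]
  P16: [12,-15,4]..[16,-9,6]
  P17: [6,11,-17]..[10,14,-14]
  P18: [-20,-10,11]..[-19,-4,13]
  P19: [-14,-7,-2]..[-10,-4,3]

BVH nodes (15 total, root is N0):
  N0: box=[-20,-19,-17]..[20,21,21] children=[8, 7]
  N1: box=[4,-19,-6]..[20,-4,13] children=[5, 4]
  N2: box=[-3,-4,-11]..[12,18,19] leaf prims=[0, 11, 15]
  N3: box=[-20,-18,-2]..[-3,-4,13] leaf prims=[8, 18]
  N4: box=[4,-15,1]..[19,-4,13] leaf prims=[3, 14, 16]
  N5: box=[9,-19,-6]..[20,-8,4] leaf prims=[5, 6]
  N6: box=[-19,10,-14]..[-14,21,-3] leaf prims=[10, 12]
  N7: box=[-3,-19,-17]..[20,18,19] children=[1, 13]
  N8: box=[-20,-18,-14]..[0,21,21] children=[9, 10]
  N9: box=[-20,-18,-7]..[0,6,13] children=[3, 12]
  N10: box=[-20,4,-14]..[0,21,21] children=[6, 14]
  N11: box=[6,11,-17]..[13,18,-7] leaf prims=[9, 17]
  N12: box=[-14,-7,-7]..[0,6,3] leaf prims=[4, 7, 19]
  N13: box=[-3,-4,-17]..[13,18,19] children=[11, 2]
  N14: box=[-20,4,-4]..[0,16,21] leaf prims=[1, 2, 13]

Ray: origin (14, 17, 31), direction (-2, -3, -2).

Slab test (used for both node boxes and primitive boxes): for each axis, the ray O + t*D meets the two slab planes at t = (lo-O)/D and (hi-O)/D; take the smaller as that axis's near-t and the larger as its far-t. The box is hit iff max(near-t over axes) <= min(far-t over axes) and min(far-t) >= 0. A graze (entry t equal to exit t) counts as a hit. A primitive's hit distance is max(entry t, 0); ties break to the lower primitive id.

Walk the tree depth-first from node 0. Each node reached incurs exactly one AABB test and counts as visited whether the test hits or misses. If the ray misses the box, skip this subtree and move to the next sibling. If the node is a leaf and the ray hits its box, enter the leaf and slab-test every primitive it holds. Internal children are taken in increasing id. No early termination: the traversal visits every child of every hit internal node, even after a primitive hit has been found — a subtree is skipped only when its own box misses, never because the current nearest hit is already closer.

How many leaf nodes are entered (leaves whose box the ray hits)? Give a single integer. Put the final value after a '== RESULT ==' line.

Walk:
N0 x:[-3,17] y:[-4/3,12] z:[5,24] -> hit [5,12], descend [7, 8]
  N7 x:[-3,17/2] y:[-1/3,12] z:[6,24] -> hit [6,17/2], descend [1, 13]
    N1 x:[-3,5] y:[7,12] z:[9,37/2] -> miss, prune
    N13 x:[1/2,17/2] y:[-1/3,7] z:[6,24] -> hit [6,7], descend [2, 11]
      N2 x:[1,17/2] y:[-1/3,7] z:[6,21] -> hit [6,7] leaf, test {P0(miss), P11(miss), P15@t=19/3}
      N11 x:[1/2,4] y:[-1/3,2] z:[19,24] -> miss, prune
  N8 x:[7,17] y:[-4/3,35/3] z:[5,45/2] -> hit [7,35/3], descend [9, 10]
    N9 x:[7,17] y:[11/3,35/3] z:[9,19] -> hit [9,35/3], descend [3, 12]
      N3 x:[17/2,17] y:[7,35/3] z:[9,33/2] -> hit [9,35/3] leaf, test {P8(miss), P18(miss)}
      N12 x:[7,14] y:[11/3,8] z:[14,19] -> miss, prune
    N10 x:[7,17] y:[-4/3,13/3] z:[5,45/2] -> miss, prune

Visited [0, 7, 1, 13, 2, 11, 8, 9, 3, 12, 10]. Tests: 11 box, 2 leaf. Nearest: P15.

== RESULT ==
2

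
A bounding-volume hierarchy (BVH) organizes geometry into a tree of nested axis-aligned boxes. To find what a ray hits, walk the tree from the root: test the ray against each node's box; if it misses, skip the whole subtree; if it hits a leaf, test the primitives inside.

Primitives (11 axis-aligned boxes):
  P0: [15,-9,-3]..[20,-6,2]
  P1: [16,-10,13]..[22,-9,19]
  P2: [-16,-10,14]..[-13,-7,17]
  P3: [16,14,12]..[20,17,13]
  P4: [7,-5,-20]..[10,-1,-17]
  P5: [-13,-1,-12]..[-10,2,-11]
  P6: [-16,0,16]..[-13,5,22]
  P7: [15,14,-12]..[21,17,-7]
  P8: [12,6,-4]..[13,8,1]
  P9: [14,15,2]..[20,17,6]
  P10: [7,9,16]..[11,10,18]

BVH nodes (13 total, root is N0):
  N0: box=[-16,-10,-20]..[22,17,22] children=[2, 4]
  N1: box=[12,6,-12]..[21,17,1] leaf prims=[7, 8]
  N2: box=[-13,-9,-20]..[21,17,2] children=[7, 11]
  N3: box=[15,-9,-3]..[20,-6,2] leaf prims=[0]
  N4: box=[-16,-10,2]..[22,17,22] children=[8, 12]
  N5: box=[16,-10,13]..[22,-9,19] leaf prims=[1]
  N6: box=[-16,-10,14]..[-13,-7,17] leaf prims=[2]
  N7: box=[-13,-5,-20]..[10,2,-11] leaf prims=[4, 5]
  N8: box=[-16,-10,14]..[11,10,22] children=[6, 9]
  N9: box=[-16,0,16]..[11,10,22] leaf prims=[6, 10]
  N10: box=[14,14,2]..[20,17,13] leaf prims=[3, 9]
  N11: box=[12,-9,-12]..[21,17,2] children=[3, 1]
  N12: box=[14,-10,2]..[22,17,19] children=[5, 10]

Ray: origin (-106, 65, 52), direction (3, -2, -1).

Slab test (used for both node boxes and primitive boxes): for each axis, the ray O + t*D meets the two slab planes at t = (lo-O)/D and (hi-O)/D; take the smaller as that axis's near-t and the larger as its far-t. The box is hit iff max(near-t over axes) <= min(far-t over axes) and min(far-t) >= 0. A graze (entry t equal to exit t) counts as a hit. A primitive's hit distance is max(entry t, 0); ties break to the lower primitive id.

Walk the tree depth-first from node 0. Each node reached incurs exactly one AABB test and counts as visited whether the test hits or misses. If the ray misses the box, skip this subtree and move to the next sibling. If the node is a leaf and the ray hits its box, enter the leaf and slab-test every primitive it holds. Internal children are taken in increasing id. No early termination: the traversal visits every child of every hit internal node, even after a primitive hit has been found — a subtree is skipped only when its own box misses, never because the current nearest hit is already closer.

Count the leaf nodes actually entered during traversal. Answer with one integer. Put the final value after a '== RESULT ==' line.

Walk:
N0 x:[30,128/3] y:[24,75/2] z:[30,72] -> hit [30,75/2], descend [2, 4]
  N2 x:[31,127/3] y:[24,37] z:[50,72] -> miss, prune
  N4 x:[30,128/3] y:[24,75/2] z:[30,50] -> hit [30,75/2], descend [8, 12]
    N8 x:[30,39] y:[55/2,75/2] z:[30,38] -> hit [30,75/2], descend [6, 9]
      N6 x:[30,31] y:[36,75/2] z:[35,38] -> miss, prune
      N9 x:[30,39] y:[55/2,65/2] z:[30,36] -> hit [30,65/2] leaf, test {P6@t=30, P10(miss)}
    N12 x:[40,128/3] y:[24,75/2] z:[33,50] -> miss, prune

Summary -> nodes [0, 2, 4, 8, 6, 9, 12]; box-tests=7; leaf-entries=1; first=P6

== RESULT ==
1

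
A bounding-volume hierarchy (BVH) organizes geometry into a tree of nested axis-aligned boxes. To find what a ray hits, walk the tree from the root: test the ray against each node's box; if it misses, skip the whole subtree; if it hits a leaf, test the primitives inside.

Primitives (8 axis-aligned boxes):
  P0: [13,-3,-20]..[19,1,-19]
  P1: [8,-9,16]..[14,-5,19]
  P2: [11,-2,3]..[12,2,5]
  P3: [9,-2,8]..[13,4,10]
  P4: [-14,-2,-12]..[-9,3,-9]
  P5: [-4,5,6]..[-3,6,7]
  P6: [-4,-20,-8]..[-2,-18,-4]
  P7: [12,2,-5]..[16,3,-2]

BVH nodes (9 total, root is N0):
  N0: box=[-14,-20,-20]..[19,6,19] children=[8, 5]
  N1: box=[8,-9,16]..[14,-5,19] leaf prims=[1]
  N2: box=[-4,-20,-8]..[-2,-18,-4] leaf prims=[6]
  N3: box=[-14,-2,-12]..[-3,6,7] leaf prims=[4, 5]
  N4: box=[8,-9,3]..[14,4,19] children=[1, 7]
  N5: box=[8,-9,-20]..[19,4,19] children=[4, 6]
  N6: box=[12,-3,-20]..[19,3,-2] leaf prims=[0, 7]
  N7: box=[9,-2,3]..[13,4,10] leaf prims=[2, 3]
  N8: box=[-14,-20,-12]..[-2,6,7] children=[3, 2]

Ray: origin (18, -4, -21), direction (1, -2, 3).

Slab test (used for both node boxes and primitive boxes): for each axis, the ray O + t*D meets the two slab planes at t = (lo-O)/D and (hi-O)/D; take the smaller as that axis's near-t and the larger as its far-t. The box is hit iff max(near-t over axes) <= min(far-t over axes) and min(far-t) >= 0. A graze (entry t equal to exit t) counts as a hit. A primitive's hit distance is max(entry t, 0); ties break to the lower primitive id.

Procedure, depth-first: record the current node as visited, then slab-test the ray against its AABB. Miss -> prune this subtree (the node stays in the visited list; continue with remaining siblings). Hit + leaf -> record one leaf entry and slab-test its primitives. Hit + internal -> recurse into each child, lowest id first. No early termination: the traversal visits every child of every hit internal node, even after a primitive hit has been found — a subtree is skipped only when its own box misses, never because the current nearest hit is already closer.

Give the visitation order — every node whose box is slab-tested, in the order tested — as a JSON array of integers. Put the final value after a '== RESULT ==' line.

Walk:
N0 x:[-32,1] y:[-5,8] z:[1/3,40/3] -> hit [1/3,1], descend [5, 8]
  N5 x:[-10,1] y:[-4,5/2] z:[1/3,40/3] -> hit [1/3,1], descend [4, 6]
    N4 x:[-10,-4] y:[-4,5/2] z:[8,40/3] -> miss, prune
    N6 x:[-6,1] y:[-7/2,-1/2] z:[1/3,19/3] -> miss, prune
  N8 x:[-32,-20] y:[-5,8] z:[3,28/3] -> miss, prune

order=[0, 5, 4, 6, 8]  |boxes|=5  |leaves|=0  hit=miss

== RESULT ==
[0, 5, 4, 6, 8]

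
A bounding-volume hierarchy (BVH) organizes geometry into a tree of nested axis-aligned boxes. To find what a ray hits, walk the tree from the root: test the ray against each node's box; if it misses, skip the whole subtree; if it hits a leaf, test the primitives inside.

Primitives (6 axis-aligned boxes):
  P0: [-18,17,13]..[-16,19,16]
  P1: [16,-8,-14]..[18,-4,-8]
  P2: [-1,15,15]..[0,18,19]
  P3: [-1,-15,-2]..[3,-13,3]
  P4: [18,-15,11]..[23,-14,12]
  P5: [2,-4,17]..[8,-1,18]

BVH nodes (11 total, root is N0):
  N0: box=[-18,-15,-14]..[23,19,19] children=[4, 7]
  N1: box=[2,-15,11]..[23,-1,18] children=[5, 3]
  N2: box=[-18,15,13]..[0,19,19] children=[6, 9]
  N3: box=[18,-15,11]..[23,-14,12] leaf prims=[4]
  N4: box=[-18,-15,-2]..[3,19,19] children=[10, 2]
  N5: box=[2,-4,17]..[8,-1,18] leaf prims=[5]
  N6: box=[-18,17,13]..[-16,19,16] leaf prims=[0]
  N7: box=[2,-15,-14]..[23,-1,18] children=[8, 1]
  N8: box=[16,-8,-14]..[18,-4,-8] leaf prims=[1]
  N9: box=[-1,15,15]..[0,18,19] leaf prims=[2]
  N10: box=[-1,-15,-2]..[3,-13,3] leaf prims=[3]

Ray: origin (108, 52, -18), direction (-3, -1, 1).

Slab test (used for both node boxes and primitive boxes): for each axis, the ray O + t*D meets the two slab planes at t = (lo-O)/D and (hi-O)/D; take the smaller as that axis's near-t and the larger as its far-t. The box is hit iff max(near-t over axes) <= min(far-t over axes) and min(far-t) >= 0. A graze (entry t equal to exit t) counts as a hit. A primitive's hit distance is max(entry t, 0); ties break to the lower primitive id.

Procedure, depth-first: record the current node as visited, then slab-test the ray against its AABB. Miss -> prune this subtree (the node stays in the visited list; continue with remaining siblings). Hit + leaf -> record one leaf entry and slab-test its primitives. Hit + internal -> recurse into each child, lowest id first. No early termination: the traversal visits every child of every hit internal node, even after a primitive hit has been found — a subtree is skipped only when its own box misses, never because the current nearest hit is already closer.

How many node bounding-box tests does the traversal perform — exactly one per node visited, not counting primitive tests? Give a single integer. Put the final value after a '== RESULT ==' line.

Traverse from the root:
N0 x:[85/3,42] y:[33,67] z:[4,37] -> hit [33,37], descend [4, 7]
  N4 x:[35,42] y:[33,67] z:[16,37] -> hit [35,37], descend [2, 10]
    N2 x:[36,42] y:[33,37] z:[31,37] -> hit [36,37], descend [6, 9]
      N6 x:[124/3,42] y:[33,35] z:[31,34] -> miss, prune
      N9 x:[36,109/3] y:[34,37] z:[33,37] -> hit [36,109/3] leaf, test {P2@t=36}
    N10 x:[35,109/3] y:[65,67] z:[16,21] -> miss, prune
  N7 x:[85/3,106/3] y:[53,67] z:[4,36] -> miss, prune

Visited [0, 4, 2, 6, 9, 10, 7]. Tests: 7 box, 1 leaf. Nearest: P2.

== RESULT ==
7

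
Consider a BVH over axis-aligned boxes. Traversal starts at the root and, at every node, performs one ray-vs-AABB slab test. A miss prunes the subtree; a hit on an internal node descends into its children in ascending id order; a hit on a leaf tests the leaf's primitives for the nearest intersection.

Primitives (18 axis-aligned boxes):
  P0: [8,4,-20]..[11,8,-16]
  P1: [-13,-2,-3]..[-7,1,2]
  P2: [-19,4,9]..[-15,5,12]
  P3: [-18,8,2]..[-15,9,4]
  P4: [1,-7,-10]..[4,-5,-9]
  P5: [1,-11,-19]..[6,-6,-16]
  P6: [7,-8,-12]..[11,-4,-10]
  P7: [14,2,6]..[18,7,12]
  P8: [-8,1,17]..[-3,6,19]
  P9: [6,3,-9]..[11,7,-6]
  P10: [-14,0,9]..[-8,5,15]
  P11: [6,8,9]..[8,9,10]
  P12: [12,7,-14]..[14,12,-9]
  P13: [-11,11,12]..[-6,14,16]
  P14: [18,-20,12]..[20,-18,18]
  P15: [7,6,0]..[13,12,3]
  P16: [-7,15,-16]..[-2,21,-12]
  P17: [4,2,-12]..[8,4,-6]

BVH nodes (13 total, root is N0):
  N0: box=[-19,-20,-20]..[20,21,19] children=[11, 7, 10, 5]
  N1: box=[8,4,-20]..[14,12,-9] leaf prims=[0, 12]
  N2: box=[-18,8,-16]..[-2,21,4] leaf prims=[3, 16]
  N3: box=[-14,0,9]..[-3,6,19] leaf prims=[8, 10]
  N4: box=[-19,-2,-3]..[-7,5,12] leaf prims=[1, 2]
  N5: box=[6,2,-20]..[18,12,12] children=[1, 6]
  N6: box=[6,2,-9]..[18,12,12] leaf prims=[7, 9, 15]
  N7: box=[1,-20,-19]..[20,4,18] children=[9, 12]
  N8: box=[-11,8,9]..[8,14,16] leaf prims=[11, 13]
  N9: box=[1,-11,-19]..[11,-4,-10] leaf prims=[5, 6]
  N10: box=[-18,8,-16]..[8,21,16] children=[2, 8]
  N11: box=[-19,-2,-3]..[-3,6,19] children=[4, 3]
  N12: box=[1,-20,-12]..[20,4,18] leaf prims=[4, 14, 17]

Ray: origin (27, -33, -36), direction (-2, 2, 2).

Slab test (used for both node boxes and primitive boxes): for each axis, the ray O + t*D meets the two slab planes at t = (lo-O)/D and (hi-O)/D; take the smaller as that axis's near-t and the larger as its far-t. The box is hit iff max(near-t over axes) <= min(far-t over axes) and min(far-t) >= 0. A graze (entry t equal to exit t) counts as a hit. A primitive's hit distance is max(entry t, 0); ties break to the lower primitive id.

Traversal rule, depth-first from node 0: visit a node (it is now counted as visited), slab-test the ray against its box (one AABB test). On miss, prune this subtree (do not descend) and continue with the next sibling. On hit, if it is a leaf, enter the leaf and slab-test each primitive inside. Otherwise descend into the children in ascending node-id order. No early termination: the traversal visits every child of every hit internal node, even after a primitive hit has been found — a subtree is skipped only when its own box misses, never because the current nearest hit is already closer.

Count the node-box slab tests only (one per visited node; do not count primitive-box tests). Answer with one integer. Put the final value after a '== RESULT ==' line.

Trace the traversal:
N0 x:[7/2,23] y:[13/2,27] z:[8,55/2] -> hit [8,23], descend [5, 7, 10, 11]
  N5 x:[9/2,21/2] y:[35/2,45/2] z:[8,24] -> miss, prune
  N7 x:[7/2,13] y:[13/2,37/2] z:[17/2,27] -> hit [17/2,13], descend [9, 12]
    N9 x:[8,13] y:[11,29/2] z:[17/2,13] -> hit [11,13] leaf, test {P5(miss), P6(miss)}
    N12 x:[7/2,13] y:[13/2,37/2] z:[12,27] -> hit [12,13] leaf, test {P4@t=13, P14(miss), P17(miss)}
  N10 x:[19/2,45/2] y:[41/2,27] z:[10,26] -> hit [41/2,45/2], descend [2, 8]
    N2 x:[29/2,45/2] y:[41/2,27] z:[10,20] -> miss, prune
    N8 x:[19/2,19] y:[41/2,47/2] z:[45/2,26] -> miss, prune
  N11 x:[15,23] y:[31/2,39/2] z:[33/2,55/2] -> hit [33/2,39/2], descend [3, 4]
    N3 x:[15,41/2] y:[33/2,39/2] z:[45/2,55/2] -> miss, prune
    N4 x:[17,23] y:[31/2,19] z:[33/2,24] -> hit [17,19] leaf, test {P1@t=17, P2(miss)}

11 AABB tests over nodes [0, 5, 7, 9, 12, 10, 2, 8, 11, 3, 4]; 3 leaves entered; closest P4.

== RESULT ==
11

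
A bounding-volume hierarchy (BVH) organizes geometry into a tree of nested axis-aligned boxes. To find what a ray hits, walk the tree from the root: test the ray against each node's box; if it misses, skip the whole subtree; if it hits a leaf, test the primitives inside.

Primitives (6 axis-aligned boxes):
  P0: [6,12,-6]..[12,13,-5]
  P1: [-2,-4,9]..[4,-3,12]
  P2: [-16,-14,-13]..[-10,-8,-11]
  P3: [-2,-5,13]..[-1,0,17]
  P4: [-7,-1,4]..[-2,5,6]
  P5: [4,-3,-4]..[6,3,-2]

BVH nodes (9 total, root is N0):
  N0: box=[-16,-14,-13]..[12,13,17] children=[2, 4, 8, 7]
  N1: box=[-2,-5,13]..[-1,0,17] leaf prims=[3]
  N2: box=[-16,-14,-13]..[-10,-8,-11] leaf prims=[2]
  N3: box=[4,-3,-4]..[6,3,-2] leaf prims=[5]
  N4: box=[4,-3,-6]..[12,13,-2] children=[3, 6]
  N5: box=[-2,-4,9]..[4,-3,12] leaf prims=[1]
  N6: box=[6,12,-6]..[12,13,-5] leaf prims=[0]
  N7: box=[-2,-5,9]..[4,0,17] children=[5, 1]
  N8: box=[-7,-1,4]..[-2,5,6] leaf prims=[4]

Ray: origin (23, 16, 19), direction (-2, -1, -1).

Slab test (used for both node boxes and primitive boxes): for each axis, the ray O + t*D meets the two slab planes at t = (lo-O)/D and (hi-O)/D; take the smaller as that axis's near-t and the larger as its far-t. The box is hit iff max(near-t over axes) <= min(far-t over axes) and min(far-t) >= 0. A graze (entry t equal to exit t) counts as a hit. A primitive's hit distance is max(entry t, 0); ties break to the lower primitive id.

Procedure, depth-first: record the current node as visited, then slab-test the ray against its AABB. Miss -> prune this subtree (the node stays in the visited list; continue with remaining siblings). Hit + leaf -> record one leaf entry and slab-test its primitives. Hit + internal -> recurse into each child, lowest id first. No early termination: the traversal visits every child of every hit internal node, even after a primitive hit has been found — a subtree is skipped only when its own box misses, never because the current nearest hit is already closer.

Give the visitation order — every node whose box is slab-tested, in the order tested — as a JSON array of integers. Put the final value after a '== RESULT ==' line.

Walk:
N0 x:[11/2,39/2] y:[3,30] z:[2,32] -> hit [11/2,39/2], descend [2, 4, 7, 8]
  N2 x:[33/2,39/2] y:[24,30] z:[30,32] -> miss, prune
  N4 x:[11/2,19/2] y:[3,19] z:[21,25] -> miss, prune
  N7 x:[19/2,25/2] y:[16,21] z:[2,10] -> miss, prune
  N8 x:[25/2,15] y:[11,17] z:[13,15] -> hit [13,15] leaf, test {P4@t=13}

order=[0, 2, 4, 7, 8]  |boxes|=5  |leaves|=1  hit=P4

== RESULT ==
[0, 2, 4, 7, 8]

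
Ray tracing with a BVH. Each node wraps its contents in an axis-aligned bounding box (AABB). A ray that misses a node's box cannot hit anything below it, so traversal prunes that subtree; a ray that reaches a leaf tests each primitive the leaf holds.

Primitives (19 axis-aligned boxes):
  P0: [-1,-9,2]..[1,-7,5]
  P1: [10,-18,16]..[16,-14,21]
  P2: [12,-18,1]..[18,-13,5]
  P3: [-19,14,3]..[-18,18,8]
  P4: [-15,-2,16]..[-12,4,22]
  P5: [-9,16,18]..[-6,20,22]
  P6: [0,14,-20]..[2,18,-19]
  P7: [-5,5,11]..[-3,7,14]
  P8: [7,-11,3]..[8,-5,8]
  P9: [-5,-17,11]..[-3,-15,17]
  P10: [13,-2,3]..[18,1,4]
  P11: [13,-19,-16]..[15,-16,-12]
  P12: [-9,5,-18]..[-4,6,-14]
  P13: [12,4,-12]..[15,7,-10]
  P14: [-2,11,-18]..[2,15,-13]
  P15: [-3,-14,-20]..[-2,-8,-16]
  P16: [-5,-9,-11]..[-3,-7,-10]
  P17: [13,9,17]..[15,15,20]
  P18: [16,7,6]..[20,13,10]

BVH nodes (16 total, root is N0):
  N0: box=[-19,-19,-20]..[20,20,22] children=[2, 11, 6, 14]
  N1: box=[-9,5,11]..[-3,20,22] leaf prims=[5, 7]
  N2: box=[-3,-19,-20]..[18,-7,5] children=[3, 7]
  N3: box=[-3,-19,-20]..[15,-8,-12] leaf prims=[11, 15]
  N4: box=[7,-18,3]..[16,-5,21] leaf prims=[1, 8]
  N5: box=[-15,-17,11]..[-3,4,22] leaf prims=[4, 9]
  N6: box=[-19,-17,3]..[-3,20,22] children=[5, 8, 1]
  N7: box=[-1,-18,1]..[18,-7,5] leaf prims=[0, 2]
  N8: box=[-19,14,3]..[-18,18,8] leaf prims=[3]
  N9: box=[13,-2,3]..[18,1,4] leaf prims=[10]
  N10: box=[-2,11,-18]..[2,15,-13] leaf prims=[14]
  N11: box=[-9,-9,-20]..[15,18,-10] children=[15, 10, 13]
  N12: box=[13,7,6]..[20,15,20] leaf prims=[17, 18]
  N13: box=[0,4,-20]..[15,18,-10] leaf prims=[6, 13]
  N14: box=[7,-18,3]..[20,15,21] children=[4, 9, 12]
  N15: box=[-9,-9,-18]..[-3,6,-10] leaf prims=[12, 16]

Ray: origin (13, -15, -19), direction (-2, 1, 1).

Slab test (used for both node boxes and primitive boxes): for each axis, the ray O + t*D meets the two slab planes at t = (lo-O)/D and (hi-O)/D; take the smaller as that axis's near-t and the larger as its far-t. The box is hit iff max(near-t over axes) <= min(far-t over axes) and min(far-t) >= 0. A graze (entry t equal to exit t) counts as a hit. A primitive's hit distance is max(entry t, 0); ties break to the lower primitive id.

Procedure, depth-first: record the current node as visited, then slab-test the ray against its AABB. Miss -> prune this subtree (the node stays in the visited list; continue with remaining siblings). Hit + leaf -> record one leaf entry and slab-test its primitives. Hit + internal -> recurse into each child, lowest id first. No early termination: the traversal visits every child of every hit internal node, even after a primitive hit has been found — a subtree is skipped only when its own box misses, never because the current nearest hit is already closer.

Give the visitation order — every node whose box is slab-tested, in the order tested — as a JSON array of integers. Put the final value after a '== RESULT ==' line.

Walk:
N0 x:[-7/2,16] y:[-4,35] z:[-1,41] -> hit [-1,16], descend [2, 6, 11, 14]
  N2 x:[-5/2,8] y:[-4,8] z:[-1,24] -> hit [-1,8], descend [3, 7]
    N3 x:[-1,8] y:[-4,7] z:[-1,7] -> hit [-1,7] leaf, test {P11(miss), P15(miss)}
    N7 x:[-5/2,7] y:[-3,8] z:[20,24] -> miss, prune
  N6 x:[8,16] y:[-2,35] z:[22,41] -> miss, prune
  N11 x:[-1,11] y:[6,33] z:[-1,9] -> hit [6,9], descend [10, 13, 15]
    N10 x:[11/2,15/2] y:[26,30] z:[1,6] -> miss, prune
    N13 x:[-1,13/2] y:[19,33] z:[-1,9] -> miss, prune
    N15 x:[8,11] y:[6,21] z:[1,9] -> hit [8,9] leaf, test {P12(miss), P16@t=8}
  N14 x:[-7/2,3] y:[-3,30] z:[22,40] -> miss, prune

order=[0, 2, 3, 7, 6, 11, 10, 13, 15, 14]  |boxes|=10  |leaves|=2  hit=P16

== RESULT ==
[0, 2, 3, 7, 6, 11, 10, 13, 15, 14]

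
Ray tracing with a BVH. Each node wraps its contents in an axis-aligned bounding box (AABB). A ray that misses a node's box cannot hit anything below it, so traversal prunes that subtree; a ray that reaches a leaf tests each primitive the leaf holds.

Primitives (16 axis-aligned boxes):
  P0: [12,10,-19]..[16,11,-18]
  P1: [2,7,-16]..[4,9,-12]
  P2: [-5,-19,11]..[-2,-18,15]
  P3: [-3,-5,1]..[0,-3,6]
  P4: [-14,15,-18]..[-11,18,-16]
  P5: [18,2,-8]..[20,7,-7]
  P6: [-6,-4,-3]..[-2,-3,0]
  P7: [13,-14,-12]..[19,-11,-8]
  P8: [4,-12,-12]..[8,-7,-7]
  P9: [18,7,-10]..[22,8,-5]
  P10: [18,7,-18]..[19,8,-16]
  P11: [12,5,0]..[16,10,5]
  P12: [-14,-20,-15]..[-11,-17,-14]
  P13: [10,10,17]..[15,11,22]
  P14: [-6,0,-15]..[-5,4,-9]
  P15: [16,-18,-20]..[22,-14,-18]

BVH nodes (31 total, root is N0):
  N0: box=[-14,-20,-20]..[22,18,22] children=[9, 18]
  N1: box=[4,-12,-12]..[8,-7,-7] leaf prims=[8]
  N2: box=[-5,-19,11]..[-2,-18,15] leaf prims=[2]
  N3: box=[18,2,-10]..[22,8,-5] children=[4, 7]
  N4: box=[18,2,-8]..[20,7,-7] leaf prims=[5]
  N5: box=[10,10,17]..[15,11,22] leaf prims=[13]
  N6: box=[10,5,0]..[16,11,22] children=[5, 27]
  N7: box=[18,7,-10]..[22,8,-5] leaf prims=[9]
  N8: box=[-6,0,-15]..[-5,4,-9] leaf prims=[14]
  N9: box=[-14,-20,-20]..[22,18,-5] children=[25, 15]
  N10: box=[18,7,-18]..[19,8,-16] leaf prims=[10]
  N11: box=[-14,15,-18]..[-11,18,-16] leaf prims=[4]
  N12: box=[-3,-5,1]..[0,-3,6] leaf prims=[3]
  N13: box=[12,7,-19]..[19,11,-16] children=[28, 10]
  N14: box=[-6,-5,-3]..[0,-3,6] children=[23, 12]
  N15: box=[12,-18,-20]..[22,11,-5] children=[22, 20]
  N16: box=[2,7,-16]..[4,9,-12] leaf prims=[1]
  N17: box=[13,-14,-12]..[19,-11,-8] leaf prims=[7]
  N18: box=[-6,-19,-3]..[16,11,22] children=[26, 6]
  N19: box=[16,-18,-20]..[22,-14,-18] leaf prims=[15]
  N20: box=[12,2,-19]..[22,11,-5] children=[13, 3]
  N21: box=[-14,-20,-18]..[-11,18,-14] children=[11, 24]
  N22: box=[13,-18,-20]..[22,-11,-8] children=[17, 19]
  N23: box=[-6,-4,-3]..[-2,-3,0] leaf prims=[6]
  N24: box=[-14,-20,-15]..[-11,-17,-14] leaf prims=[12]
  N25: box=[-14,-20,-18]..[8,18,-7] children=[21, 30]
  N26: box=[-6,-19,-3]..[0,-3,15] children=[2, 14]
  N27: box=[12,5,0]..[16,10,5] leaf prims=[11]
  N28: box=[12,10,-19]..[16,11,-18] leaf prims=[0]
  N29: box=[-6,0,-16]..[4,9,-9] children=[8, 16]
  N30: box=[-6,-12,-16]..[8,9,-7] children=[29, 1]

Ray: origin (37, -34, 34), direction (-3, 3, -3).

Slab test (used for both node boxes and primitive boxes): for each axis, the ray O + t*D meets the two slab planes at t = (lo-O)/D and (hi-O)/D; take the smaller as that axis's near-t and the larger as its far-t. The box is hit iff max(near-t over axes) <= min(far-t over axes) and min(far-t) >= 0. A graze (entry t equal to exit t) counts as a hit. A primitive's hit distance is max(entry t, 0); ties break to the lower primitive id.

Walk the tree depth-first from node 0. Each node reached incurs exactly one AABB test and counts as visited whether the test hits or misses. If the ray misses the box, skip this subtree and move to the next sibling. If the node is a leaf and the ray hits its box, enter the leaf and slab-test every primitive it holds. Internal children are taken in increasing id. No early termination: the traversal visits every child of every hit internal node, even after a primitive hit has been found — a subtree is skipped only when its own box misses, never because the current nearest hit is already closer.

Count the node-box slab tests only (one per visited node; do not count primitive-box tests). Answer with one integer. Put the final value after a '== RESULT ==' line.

Trace the traversal:
N0 x:[5,17] y:[14/3,52/3] z:[4,18] -> hit [5,17], descend [9, 18]
  N9 x:[5,17] y:[14/3,52/3] z:[13,18] -> hit [13,17], descend [15, 25]
    N15 x:[5,25/3] y:[16/3,15] z:[13,18] -> miss, prune
    N25 x:[29/3,17] y:[14/3,52/3] z:[41/3,52/3] -> hit [41/3,17], descend [21, 30]
      N21 x:[16,17] y:[14/3,52/3] z:[16,52/3] -> hit [16,17], descend [11, 24]
        N11 x:[16,17] y:[49/3,52/3] z:[50/3,52/3] -> hit [50/3,17] leaf, test {P4@t=50/3}
        N24 x:[16,17] y:[14/3,17/3] z:[16,49/3] -> miss, prune
      N30 x:[29/3,43/3] y:[22/3,43/3] z:[41/3,50/3] -> hit [41/3,43/3], descend [1, 29]
        N1 x:[29/3,11] y:[22/3,9] z:[41/3,46/3] -> miss, prune
        N29 x:[11,43/3] y:[34/3,43/3] z:[43/3,50/3] -> hit [43/3,43/3], descend [8, 16]
          N8 x:[14,43/3] y:[34/3,38/3] z:[43/3,49/3] -> miss, prune
          N16 x:[11,35/3] y:[41/3,43/3] z:[46/3,50/3] -> miss, prune
  N18 x:[7,43/3] y:[5,15] z:[4,37/3] -> hit [7,37/3], descend [6, 26]
    N6 x:[7,9] y:[13,15] z:[4,34/3] -> miss, prune
    N26 x:[37/3,43/3] y:[5,31/3] z:[19/3,37/3] -> miss, prune

Summary -> nodes [0, 9, 15, 25, 21, 11, 24, 30, 1, 29, 8, 16, 18, 6, 26]; box-tests=15; leaf-entries=1; first=P4

== RESULT ==
15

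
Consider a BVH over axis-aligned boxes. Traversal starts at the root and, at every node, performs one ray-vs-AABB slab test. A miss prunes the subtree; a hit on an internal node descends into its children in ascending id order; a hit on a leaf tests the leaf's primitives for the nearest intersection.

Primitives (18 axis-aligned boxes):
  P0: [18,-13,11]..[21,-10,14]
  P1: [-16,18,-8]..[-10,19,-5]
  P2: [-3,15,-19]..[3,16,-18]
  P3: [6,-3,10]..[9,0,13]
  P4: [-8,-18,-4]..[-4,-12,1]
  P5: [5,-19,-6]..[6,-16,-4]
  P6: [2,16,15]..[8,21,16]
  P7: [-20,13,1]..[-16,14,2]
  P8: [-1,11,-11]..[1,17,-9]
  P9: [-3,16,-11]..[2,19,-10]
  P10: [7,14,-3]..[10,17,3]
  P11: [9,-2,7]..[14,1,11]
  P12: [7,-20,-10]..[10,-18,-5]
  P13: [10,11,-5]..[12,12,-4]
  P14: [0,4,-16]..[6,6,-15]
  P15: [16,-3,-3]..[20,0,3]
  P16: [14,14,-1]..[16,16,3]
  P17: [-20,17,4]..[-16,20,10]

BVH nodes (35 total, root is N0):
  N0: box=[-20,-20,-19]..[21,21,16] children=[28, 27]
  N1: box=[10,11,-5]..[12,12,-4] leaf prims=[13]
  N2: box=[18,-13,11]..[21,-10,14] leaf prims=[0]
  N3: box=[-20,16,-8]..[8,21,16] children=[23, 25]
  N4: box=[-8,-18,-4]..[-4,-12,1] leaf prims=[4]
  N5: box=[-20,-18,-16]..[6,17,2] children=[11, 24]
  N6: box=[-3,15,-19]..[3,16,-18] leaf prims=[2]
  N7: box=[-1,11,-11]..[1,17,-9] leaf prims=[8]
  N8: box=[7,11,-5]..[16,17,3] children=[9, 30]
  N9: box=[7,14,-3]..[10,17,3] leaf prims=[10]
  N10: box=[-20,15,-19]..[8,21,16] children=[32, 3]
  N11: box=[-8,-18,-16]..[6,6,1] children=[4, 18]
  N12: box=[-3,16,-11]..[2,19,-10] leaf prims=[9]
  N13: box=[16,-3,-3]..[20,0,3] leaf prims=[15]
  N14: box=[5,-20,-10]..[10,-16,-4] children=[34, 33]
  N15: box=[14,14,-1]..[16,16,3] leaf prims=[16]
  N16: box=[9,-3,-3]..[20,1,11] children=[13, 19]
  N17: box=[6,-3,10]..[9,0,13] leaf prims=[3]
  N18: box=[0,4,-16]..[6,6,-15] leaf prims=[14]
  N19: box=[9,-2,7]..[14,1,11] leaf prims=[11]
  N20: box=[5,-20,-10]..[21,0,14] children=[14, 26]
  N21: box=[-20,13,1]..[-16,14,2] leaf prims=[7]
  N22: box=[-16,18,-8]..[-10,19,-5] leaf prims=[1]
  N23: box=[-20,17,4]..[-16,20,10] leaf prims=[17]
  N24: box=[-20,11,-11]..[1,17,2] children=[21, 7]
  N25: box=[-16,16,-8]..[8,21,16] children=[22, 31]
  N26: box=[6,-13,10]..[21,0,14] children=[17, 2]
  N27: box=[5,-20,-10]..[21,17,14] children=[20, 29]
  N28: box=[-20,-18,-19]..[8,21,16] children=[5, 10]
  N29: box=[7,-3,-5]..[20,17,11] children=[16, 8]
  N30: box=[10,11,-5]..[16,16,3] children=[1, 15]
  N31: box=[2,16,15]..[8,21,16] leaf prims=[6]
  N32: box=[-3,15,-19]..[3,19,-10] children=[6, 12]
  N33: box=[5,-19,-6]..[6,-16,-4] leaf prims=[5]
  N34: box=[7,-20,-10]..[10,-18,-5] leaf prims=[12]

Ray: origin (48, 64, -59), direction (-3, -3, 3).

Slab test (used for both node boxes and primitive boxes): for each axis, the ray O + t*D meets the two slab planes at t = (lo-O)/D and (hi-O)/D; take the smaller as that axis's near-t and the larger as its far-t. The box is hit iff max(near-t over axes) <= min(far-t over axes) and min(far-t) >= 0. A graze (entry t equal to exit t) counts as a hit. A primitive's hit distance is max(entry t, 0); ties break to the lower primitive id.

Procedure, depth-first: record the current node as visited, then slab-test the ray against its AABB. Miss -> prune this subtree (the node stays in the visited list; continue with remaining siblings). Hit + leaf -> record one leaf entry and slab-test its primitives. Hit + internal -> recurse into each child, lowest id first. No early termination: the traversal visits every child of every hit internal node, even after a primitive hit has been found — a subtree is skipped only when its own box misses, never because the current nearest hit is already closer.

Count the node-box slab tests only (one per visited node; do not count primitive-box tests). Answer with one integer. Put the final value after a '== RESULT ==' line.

Traverse from the root:
N0 x:[9,68/3] y:[43/3,28] z:[40/3,25] -> hit [43/3,68/3], descend [27, 28]
  N27 x:[9,43/3] y:[47/3,28] z:[49/3,73/3] -> miss, prune
  N28 x:[40/3,68/3] y:[43/3,82/3] z:[40/3,25] -> hit [43/3,68/3], descend [5, 10]
    N5 x:[14,68/3] y:[47/3,82/3] z:[43/3,61/3] -> hit [47/3,61/3], descend [11, 24]
      N11 x:[14,56/3] y:[58/3,82/3] z:[43/3,20] -> miss, prune
      N24 x:[47/3,68/3] y:[47/3,53/3] z:[16,61/3] -> hit [16,53/3], descend [7, 21]
        N7 x:[47/3,49/3] y:[47/3,53/3] z:[16,50/3] -> hit [16,49/3] leaf, test {P8@t=16}
        N21 x:[64/3,68/3] y:[50/3,17] z:[20,61/3] -> miss, prune
    N10 x:[40/3,68/3] y:[43/3,49/3] z:[40/3,25] -> hit [43/3,49/3], descend [3, 32]
      N3 x:[40/3,68/3] y:[43/3,16] z:[17,25] -> miss, prune
      N32 x:[15,17] y:[15,49/3] z:[40/3,49/3] -> hit [15,49/3], descend [6, 12]
        N6 x:[15,17] y:[16,49/3] z:[40/3,41/3] -> miss, prune
        N12 x:[46/3,17] y:[15,16] z:[16,49/3] -> hit [16,16] leaf, test {P9@t=16}

Summary -> nodes [0, 27, 28, 5, 11, 24, 7, 21, 10, 3, 32, 6, 12]; box-tests=13; leaf-entries=2; first=P8

== RESULT ==
13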